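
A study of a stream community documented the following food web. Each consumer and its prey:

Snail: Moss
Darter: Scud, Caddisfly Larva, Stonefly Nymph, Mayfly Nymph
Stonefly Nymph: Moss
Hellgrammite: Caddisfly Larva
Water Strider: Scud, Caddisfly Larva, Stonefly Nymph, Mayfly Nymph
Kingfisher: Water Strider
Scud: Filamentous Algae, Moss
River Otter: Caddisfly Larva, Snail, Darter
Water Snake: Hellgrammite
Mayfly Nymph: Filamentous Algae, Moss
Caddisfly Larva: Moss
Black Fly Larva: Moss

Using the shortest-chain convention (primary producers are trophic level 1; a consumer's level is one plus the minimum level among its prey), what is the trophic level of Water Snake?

Trophic level 4

Moss is a producer → level 1.
Caddisfly Larva eats Moss → level 2.
Hellgrammite eats Caddisfly Larva → level 3.
Water Snake eats Hellgrammite → level 4.
No prey of Water Snake is below level 3, so 4 is the minimum.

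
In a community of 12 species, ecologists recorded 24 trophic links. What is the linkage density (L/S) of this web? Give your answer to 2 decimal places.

L/S = 2.00

There are L = 24 links among S = 12 species.
L/S = 24/12 = 2.0000 ≈ 2.00.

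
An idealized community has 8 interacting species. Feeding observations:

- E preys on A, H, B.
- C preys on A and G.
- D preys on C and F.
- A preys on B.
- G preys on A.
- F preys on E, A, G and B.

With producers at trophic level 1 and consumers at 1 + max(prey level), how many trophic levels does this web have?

5

Producers (level 1): H, B.
B → A → G → C → D gives D level 5.
No species has a prey at level 5, so no species reaches level 6.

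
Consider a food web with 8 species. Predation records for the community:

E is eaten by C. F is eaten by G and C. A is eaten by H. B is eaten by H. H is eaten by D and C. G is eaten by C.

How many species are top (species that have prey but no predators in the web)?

2

Top species (has prey, but nothing eats it): C, D.
Count: 2.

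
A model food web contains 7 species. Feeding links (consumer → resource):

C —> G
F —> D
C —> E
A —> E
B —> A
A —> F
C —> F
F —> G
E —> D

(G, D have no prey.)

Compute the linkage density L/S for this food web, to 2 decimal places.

There are L = 9 links among S = 7 species.
L/S = 9/7 = 1.2857 ≈ 1.29.

L/S = 1.29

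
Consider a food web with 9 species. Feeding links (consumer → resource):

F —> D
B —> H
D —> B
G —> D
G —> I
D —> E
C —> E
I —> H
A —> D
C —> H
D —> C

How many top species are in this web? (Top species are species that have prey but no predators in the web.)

3

Top species (has prey, but nothing eats it): A, F, G.
Count: 3.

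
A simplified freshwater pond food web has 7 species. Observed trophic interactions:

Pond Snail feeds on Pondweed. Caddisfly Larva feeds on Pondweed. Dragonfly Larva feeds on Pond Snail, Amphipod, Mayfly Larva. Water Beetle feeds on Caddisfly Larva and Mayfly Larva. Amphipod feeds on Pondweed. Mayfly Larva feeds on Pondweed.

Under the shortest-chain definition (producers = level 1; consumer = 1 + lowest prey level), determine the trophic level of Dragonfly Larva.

Pondweed is a producer → level 1.
Mayfly Larva eats Pondweed → level 2.
Dragonfly Larva eats Mayfly Larva → level 3.
No prey of Dragonfly Larva is below level 2, so 3 is the minimum.

Trophic level 3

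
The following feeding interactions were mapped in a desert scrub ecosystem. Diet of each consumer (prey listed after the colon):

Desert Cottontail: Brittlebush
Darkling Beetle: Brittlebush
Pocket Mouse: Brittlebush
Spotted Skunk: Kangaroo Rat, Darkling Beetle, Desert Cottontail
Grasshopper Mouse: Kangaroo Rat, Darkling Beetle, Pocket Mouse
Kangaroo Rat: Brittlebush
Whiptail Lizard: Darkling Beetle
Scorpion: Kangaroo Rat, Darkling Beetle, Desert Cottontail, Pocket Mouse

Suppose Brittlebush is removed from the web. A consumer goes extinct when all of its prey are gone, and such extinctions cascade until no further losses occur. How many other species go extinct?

8

Remove Brittlebush.
Round 1: Kangaroo Rat (all prey gone), Darkling Beetle (all prey gone), Desert Cottontail (all prey gone), Pocket Mouse (all prey gone) → extinct.
Round 2: Grasshopper Mouse (all prey gone), Scorpion (all prey gone), Whiptail Lizard (all prey gone), Spotted Skunk (all prey gone) → extinct.
No further losses. Total secondary extinctions: 8.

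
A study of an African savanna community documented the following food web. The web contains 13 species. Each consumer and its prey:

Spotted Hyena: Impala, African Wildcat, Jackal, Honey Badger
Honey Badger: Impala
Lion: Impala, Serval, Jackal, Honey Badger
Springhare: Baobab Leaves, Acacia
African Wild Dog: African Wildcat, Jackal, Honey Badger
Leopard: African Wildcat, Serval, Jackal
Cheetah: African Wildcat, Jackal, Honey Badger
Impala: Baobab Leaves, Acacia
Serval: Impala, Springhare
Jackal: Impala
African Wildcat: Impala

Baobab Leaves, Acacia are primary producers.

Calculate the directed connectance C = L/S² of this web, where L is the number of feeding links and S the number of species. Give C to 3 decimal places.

C = 0.154

The web has S = 13 species and L = 26 feeding links.
C = L / S² = 26 / 169 = 0.1538 ≈ 0.154.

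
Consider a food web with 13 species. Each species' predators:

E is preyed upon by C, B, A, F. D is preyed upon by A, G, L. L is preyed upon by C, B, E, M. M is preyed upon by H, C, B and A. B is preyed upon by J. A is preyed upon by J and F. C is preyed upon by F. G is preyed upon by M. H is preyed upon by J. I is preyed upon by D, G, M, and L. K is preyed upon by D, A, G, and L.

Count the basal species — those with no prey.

2

Basal species (no prey listed): I, K.
Count: 2.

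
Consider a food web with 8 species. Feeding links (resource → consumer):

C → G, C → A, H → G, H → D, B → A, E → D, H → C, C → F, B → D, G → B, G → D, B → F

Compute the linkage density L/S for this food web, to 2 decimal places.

There are L = 12 links among S = 8 species.
L/S = 12/8 = 1.5000 ≈ 1.50.

L/S = 1.50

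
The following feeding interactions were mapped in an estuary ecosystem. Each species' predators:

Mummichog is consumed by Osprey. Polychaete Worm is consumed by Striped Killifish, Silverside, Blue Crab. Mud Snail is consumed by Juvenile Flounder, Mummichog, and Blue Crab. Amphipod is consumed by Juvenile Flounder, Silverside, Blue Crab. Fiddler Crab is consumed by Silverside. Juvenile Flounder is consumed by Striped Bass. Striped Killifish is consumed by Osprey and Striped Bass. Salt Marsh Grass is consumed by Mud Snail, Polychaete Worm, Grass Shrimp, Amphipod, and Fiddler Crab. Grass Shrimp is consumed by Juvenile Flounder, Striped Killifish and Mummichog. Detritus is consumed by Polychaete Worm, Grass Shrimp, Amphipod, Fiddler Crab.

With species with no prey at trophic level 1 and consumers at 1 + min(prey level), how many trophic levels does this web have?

4

Basal resources (level 1): Salt Marsh Grass, Detritus.
Following each consumer down to its lowest-level prey: Salt Marsh Grass → Mud Snail → Mummichog → Osprey (levels 1 through 4).
All prey of Osprey (Mummichog 3, Striped Killifish 3) are at level 3 or above, so Osprey is at level 1 + 3 = 4.
Every consumer has at least one prey at level 3 or below, so none exceeds level 4.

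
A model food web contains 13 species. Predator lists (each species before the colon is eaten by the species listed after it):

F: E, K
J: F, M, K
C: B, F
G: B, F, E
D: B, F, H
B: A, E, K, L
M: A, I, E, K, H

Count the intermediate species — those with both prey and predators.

3

Intermediate species (has both prey and predators): B, F, M.
Count: 3.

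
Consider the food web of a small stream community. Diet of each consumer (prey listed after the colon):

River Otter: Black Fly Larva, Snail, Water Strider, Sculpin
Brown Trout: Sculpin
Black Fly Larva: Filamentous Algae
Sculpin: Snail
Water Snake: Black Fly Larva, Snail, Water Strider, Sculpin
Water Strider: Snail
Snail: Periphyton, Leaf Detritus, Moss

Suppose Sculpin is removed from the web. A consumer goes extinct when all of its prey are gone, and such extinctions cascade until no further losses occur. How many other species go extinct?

1

Remove Sculpin.
Round 1: Brown Trout (all prey gone) → extinct.
No further losses. Total secondary extinctions: 1.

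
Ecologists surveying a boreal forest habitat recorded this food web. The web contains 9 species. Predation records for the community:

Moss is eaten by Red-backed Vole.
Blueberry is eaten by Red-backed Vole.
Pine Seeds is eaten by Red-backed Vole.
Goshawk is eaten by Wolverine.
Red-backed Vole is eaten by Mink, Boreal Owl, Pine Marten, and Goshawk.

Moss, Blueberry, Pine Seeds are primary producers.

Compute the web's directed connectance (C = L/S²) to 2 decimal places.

C = 0.10

The web has S = 9 species and L = 8 feeding links.
C = L / S² = 8 / 81 = 0.0988 ≈ 0.10.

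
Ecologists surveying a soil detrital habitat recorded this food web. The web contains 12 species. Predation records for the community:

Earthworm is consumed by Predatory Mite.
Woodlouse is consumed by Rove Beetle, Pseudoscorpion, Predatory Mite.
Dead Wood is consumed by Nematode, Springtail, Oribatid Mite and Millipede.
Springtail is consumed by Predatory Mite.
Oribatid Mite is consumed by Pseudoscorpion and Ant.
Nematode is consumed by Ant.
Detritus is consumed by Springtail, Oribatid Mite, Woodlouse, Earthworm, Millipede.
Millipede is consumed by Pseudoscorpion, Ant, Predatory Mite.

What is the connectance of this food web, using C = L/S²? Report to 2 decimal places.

C = 0.14

The web has S = 12 species and L = 20 feeding links.
C = L / S² = 20 / 144 = 0.1389 ≈ 0.14.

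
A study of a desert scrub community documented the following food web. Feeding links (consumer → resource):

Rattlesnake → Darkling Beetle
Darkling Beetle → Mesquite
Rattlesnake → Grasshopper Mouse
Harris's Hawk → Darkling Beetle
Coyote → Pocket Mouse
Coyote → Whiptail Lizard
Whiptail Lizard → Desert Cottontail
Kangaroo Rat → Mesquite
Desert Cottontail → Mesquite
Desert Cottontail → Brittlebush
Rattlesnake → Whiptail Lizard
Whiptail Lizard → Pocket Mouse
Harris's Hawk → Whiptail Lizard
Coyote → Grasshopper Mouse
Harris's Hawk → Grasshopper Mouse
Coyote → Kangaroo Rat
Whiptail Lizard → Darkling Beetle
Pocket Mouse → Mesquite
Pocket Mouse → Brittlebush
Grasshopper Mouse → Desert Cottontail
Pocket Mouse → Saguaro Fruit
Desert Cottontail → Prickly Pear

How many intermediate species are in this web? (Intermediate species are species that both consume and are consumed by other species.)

6

Intermediate species (has both prey and predators): Pocket Mouse, Darkling Beetle, Desert Cottontail, Kangaroo Rat, Whiptail Lizard, Grasshopper Mouse.
Count: 6.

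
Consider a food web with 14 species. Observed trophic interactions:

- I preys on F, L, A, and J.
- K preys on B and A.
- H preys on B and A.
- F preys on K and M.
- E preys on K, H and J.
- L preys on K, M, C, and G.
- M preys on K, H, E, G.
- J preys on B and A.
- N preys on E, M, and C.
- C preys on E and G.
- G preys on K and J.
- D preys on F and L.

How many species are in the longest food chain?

6 species

One longest chain: B → K → G → M → F → I.
It has 6 species and 5 links.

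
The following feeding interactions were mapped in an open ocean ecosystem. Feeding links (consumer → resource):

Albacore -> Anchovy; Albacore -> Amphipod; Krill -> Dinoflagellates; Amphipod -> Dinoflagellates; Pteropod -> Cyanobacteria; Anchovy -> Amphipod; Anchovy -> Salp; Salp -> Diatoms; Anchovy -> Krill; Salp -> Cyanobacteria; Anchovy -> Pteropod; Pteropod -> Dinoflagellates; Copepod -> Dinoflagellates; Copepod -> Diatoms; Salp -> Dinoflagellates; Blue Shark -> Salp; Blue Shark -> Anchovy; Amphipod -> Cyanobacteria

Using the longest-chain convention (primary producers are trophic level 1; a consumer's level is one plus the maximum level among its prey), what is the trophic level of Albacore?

Cyanobacteria is a producer → level 1.
Amphipod eats Cyanobacteria (level 1); other prey at levels: Dinoflagellates 1 → level 2.
Anchovy eats Amphipod (level 2); other prey at levels: Salp 2, Pteropod 2, Krill 2 → level 3.
Albacore eats Anchovy (level 3); other prey at levels: Amphipod 2 → level 4.

Trophic level 4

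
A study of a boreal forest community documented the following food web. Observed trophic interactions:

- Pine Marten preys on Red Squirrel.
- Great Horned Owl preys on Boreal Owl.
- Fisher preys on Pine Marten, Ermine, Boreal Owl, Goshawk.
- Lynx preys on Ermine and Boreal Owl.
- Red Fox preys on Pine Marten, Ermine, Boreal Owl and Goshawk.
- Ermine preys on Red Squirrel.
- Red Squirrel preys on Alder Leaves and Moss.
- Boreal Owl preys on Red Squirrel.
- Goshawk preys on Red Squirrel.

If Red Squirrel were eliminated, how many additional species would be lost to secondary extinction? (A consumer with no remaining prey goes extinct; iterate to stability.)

8

Remove Red Squirrel.
Round 1: Boreal Owl (all prey gone), Goshawk (all prey gone), Pine Marten (all prey gone), Ermine (all prey gone) → extinct.
Round 2: Lynx (all prey gone), Great Horned Owl (all prey gone), Fisher (all prey gone), Red Fox (all prey gone) → extinct.
No further losses. Total secondary extinctions: 8.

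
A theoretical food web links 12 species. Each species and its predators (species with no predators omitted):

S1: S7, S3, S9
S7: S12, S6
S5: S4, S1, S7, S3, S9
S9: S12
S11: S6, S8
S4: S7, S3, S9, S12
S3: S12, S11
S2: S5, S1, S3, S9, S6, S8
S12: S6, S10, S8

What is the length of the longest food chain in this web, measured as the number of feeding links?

5 links

One longest chain: S2 → S5 → S4 → S3 → S11 → S6.
It has 6 species and 5 links.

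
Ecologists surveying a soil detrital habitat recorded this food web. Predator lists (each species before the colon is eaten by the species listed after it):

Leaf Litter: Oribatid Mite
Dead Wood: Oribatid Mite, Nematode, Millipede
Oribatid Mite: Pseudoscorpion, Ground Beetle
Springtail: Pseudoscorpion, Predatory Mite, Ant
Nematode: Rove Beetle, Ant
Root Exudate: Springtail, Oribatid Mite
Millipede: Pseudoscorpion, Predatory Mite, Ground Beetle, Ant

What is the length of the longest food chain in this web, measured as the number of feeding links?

One longest chain: Root Exudate → Springtail → Pseudoscorpion.
It has 3 species and 2 links.

2 links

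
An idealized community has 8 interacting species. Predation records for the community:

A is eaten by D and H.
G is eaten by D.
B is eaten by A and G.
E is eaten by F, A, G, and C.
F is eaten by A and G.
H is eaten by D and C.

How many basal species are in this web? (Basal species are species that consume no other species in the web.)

Basal species (no prey listed): E, B.
Count: 2.

2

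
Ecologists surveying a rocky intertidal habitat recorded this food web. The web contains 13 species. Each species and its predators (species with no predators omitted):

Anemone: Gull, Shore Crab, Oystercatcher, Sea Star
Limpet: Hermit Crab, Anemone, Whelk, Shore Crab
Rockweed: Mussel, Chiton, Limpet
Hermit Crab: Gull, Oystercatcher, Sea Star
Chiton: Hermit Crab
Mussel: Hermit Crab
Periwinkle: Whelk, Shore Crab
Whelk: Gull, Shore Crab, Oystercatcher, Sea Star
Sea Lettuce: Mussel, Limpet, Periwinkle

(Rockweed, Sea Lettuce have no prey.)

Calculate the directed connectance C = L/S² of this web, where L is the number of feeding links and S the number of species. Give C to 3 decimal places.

C = 0.148

The web has S = 13 species and L = 25 feeding links.
C = L / S² = 25 / 169 = 0.1479 ≈ 0.148.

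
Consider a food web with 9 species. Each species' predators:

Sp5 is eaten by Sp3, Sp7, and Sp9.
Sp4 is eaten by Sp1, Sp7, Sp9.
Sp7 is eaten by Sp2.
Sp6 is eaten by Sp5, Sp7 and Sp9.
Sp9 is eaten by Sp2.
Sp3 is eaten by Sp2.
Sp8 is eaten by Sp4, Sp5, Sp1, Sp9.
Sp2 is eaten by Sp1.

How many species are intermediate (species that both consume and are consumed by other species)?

Intermediate species (has both prey and predators): Sp4, Sp5, Sp3, Sp7, Sp9, Sp2.
Count: 6.

6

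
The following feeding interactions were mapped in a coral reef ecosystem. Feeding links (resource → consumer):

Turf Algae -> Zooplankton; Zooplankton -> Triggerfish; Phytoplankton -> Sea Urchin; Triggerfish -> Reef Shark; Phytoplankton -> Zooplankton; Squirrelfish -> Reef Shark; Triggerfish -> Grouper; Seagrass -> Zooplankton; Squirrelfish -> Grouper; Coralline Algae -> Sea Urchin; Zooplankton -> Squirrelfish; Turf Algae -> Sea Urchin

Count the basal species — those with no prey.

Basal species (no prey listed): Seagrass, Coralline Algae, Phytoplankton, Turf Algae.
Count: 4.

4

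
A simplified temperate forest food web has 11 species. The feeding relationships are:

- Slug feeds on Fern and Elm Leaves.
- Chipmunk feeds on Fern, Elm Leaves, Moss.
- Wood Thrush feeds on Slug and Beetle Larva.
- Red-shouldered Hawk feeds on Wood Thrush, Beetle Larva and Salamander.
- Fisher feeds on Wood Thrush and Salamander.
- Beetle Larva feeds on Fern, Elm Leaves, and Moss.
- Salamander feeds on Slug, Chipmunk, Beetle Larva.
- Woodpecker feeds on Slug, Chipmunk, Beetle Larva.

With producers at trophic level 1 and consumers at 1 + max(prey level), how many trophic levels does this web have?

Producers (level 1): Elm Leaves, Fern, Moss.
Elm Leaves → Beetle Larva → Salamander → Red-shouldered Hawk gives Red-shouldered Hawk level 4.
No species has a prey at level 4, so no species reaches level 5.

4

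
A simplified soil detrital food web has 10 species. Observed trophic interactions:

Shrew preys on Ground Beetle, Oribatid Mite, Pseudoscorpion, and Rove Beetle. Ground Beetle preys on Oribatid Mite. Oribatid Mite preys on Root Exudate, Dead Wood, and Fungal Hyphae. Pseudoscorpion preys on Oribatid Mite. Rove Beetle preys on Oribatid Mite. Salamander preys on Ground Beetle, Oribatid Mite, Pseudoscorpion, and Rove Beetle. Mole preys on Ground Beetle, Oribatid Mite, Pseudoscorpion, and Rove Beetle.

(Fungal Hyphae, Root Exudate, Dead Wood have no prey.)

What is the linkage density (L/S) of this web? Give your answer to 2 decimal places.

There are L = 18 links among S = 10 species.
L/S = 18/10 = 1.8000 ≈ 1.80.

L/S = 1.80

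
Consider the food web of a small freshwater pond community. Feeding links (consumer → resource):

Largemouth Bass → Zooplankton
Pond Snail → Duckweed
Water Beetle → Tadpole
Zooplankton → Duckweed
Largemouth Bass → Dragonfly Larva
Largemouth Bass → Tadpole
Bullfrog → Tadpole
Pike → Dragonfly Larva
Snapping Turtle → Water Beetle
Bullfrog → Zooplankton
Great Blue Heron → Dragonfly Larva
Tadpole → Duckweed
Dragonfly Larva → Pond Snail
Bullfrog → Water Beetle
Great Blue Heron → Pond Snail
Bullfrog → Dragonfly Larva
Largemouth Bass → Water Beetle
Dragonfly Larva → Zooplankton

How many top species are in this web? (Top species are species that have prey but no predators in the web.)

Top species (has prey, but nothing eats it): Largemouth Bass, Pike, Snapping Turtle, Great Blue Heron, Bullfrog.
Count: 5.

5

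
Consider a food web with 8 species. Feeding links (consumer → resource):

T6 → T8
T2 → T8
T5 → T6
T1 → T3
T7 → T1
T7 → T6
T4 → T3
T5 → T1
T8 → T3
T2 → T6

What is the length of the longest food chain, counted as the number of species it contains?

One longest chain: T3 → T8 → T6 → T2.
It has 4 species and 3 links.

4 species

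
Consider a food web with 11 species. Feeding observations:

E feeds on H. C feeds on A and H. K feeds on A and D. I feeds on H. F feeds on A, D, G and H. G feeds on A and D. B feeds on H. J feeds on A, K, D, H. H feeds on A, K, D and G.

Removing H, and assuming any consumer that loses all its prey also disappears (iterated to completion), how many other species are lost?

Remove H.
Round 1: B (all prey gone), E (all prey gone), I (all prey gone) → extinct.
No further losses. Total secondary extinctions: 3.

3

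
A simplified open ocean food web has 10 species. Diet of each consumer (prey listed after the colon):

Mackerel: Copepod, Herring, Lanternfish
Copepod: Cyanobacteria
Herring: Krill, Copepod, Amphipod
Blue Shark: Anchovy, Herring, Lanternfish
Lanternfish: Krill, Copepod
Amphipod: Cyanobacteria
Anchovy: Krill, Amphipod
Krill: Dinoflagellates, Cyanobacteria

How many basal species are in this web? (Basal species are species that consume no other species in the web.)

Basal species (no prey listed): Dinoflagellates, Cyanobacteria.
Count: 2.

2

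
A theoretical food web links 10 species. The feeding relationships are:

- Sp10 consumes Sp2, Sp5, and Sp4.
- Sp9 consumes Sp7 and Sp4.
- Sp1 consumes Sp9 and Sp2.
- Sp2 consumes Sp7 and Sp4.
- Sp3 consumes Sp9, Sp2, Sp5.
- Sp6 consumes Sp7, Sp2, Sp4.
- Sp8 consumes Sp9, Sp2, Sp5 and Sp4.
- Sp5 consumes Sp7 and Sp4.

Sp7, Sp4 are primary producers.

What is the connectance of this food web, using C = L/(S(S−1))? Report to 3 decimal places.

C = 0.233

The web has S = 10 species and L = 21 feeding links.
C = L / (S(S−1)) = 21 / 90 = 0.2333 ≈ 0.233.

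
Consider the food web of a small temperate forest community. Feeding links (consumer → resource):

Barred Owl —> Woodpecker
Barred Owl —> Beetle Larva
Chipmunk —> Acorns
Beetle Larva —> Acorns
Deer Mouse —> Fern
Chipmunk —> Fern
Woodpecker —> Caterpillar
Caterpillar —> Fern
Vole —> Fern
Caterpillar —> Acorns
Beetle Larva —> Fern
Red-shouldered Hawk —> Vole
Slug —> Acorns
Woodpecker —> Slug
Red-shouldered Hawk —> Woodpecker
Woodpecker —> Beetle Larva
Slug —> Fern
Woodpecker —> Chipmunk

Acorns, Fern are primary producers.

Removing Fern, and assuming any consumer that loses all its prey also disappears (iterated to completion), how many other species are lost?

2

Remove Fern.
Round 1: Vole (all prey gone), Deer Mouse (all prey gone) → extinct.
No further losses. Total secondary extinctions: 2.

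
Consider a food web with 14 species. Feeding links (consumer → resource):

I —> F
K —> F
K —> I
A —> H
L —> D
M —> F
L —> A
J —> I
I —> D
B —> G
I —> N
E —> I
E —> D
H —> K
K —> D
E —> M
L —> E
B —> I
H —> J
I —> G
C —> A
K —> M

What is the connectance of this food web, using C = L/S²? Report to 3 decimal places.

The web has S = 14 species and L = 22 feeding links.
C = L / S² = 22 / 196 = 0.1122 ≈ 0.112.

C = 0.112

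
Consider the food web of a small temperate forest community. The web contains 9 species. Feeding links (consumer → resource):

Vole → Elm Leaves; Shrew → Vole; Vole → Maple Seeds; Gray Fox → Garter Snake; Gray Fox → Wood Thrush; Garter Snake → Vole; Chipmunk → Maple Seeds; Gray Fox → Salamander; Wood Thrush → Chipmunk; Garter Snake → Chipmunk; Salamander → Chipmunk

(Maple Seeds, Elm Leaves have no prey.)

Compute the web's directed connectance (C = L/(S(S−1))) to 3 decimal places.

The web has S = 9 species and L = 11 feeding links.
C = L / (S(S−1)) = 11 / 72 = 0.1528 ≈ 0.153.

C = 0.153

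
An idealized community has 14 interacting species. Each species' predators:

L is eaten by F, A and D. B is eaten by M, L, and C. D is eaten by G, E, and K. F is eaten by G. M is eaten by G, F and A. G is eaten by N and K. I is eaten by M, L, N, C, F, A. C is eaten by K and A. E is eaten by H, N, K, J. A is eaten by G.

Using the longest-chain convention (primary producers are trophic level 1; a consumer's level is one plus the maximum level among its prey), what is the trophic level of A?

I is a producer → level 1.
C eats I (level 1); other prey at levels: B 1 → level 2.
A eats C (level 2); other prey at levels: I 1, L 2, M 2 → level 3.

Trophic level 3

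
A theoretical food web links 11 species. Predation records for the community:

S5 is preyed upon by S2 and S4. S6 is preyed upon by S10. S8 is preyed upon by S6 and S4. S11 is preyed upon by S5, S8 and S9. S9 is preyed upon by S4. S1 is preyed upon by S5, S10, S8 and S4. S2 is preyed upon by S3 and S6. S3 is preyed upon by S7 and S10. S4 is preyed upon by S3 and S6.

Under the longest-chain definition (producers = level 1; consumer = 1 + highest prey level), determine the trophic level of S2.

Trophic level 3

S1 is a producer → level 1.
S5 eats S1 (level 1); other prey at levels: S11 1 → level 2.
S2 eats S5 → level 3.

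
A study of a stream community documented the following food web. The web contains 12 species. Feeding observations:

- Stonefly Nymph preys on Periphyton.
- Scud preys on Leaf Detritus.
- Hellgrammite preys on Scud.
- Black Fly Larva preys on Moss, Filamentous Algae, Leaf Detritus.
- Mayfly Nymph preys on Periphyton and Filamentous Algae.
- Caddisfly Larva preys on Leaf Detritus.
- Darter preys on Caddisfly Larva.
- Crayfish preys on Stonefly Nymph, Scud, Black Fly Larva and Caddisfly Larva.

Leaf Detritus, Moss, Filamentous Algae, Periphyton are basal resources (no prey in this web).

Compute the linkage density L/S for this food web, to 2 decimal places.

L/S = 1.17

There are L = 14 links among S = 12 species.
L/S = 14/12 = 1.1667 ≈ 1.17.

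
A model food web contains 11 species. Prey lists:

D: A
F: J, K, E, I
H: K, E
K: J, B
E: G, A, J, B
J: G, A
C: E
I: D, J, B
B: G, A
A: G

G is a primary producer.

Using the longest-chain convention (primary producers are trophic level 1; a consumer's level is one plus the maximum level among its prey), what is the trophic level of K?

Trophic level 4

G is a producer → level 1.
A eats G → level 2.
J eats A (level 2); other prey at levels: G 1 → level 3.
K eats J (level 3); other prey at levels: B 3 → level 4.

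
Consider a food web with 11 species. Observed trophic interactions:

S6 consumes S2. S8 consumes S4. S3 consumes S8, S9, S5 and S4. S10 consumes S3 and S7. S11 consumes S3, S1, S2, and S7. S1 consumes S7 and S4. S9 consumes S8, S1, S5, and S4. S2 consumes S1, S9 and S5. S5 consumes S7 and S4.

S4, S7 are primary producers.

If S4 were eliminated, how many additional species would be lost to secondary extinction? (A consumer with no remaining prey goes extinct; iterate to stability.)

1

Remove S4.
Round 1: S8 (all prey gone) → extinct.
No further losses. Total secondary extinctions: 1.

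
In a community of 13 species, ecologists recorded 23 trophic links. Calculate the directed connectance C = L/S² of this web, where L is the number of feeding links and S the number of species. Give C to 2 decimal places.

The web has S = 13 species and L = 23 feeding links.
C = L / S² = 23 / 169 = 0.1361 ≈ 0.14.

C = 0.14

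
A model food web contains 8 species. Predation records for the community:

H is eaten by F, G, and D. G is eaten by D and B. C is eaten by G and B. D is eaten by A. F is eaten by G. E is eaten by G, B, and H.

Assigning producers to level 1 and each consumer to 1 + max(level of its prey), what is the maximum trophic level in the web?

6

Producers (level 1): E, C.
E → H → F → G → D → A gives A level 6.
No species has a prey at level 6, so no species reaches level 7.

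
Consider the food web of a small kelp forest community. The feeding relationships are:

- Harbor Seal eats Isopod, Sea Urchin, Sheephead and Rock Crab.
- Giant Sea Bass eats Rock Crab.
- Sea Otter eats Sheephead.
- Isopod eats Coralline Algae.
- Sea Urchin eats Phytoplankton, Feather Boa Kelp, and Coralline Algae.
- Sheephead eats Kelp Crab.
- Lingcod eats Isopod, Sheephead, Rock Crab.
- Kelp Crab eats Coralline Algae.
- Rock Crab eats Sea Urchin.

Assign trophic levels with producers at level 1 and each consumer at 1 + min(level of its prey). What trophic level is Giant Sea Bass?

Trophic level 4

Phytoplankton is a producer → level 1.
Sea Urchin eats Phytoplankton → level 2.
Rock Crab eats Sea Urchin → level 3.
Giant Sea Bass eats Rock Crab → level 4.
No prey of Giant Sea Bass is below level 3, so 4 is the minimum.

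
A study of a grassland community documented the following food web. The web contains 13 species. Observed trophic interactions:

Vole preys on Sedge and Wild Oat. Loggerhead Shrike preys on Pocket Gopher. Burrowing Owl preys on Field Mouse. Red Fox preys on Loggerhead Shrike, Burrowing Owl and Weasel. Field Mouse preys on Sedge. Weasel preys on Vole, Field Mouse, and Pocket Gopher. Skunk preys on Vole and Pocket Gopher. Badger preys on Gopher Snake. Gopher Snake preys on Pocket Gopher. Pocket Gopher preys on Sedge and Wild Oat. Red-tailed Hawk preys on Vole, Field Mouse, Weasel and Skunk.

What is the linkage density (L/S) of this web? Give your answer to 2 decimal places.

There are L = 21 links among S = 13 species.
L/S = 21/13 = 1.6154 ≈ 1.62.

L/S = 1.62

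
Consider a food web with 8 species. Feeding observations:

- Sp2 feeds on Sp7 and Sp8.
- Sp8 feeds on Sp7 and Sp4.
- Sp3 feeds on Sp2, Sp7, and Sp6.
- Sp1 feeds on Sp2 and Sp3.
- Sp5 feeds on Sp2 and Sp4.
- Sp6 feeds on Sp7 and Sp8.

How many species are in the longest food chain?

One longest chain: Sp4 → Sp8 → Sp6 → Sp3 → Sp1.
It has 5 species and 4 links.

5 species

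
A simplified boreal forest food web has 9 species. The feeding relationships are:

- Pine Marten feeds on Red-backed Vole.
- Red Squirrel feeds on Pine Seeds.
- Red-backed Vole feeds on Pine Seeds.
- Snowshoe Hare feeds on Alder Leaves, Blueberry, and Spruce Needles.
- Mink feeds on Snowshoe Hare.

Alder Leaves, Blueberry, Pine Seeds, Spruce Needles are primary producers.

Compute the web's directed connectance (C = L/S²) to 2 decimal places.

C = 0.09

The web has S = 9 species and L = 7 feeding links.
C = L / S² = 7 / 81 = 0.0864 ≈ 0.09.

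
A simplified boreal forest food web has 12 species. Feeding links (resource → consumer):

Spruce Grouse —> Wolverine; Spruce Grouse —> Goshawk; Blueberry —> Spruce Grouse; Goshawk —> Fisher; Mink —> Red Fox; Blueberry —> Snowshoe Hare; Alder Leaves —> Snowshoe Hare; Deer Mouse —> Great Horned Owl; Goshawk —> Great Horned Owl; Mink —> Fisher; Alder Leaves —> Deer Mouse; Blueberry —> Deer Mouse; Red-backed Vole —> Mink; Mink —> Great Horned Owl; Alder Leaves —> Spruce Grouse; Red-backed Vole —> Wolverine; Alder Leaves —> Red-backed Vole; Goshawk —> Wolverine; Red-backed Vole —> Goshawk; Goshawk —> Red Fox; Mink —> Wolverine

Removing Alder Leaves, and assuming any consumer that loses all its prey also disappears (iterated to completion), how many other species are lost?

2

Remove Alder Leaves.
Round 1: Red-backed Vole (all prey gone) → extinct.
Round 2: Mink (all prey gone) → extinct.
No further losses. Total secondary extinctions: 2.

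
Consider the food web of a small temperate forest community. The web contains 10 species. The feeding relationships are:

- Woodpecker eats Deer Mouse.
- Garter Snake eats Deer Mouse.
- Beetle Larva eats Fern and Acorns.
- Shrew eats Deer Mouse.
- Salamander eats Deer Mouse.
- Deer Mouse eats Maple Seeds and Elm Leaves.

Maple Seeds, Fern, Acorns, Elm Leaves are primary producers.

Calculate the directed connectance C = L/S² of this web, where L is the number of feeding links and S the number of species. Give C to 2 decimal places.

C = 0.08

The web has S = 10 species and L = 8 feeding links.
C = L / S² = 8 / 100 = 0.0800 ≈ 0.08.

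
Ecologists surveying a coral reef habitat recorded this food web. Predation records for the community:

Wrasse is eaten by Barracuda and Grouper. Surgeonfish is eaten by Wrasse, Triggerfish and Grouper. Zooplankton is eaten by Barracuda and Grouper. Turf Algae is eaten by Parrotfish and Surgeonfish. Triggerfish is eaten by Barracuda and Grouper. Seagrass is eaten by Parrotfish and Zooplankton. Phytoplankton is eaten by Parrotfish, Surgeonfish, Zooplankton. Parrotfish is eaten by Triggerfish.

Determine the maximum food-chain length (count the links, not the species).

One longest chain: Turf Algae → Surgeonfish → Wrasse → Barracuda.
It has 4 species and 3 links.

3 links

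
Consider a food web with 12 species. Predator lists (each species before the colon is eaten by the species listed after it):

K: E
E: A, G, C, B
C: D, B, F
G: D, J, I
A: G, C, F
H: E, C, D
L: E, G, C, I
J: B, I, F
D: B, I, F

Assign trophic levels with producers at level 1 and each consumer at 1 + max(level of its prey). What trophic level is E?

Trophic level 2

H is a producer → level 1.
E eats H (level 1); other prey at levels: K 1, L 1 → level 2.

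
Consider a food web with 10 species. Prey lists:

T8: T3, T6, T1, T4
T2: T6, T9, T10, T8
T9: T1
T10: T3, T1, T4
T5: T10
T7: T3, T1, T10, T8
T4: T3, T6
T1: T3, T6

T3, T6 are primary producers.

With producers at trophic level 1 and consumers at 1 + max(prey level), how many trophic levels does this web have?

Producers (level 1): T3, T6.
T3 → T1 → T10 → T7 gives T7 level 4.
No species has a prey at level 4, so no species reaches level 5.

4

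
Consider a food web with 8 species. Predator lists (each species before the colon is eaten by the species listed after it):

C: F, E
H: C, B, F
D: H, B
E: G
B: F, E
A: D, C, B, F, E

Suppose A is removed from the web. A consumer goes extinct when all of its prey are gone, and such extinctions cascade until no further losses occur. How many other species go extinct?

7

Remove A.
Round 1: D (all prey gone) → extinct.
Round 2: H (all prey gone) → extinct.
Round 3: C (all prey gone), B (all prey gone) → extinct.
Round 4: F (all prey gone), E (all prey gone) → extinct.
Round 5: G (all prey gone) → extinct.
No further losses. Total secondary extinctions: 7.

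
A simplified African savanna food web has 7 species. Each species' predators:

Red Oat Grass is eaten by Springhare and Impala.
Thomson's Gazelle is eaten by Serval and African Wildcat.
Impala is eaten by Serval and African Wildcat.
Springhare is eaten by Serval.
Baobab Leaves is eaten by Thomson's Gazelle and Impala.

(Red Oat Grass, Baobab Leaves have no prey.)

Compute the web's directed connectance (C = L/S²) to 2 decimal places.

C = 0.18

The web has S = 7 species and L = 9 feeding links.
C = L / S² = 9 / 49 = 0.1837 ≈ 0.18.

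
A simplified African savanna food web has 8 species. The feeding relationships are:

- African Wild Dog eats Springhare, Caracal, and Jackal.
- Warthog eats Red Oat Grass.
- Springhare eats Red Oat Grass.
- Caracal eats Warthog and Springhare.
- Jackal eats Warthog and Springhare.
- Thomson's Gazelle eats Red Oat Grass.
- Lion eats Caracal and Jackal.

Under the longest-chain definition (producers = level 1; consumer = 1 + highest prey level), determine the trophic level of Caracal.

Red Oat Grass is a producer → level 1.
Warthog eats Red Oat Grass → level 2.
Caracal eats Warthog (level 2); other prey at levels: Springhare 2 → level 3.

Trophic level 3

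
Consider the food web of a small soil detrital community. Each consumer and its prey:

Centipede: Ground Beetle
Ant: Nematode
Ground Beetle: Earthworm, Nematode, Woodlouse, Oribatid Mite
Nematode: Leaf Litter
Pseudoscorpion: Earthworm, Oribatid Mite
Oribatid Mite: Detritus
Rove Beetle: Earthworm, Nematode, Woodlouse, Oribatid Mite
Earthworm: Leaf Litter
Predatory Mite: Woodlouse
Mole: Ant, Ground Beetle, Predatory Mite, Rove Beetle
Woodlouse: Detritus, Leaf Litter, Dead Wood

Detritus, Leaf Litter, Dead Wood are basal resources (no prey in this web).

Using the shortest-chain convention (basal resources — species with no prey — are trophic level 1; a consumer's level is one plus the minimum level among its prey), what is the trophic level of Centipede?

Leaf Litter has no prey (basal) → level 1.
Earthworm eats Leaf Litter → level 2.
Ground Beetle eats Earthworm → level 3.
Centipede eats Ground Beetle → level 4.
No prey of Centipede is below level 3, so 4 is the minimum.

Trophic level 4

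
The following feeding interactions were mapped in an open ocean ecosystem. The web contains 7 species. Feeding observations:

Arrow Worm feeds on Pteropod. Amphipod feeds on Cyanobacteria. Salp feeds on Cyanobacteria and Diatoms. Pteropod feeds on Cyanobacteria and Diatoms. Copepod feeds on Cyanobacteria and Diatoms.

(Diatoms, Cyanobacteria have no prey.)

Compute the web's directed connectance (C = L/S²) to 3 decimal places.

The web has S = 7 species and L = 8 feeding links.
C = L / S² = 8 / 49 = 0.1633 ≈ 0.163.

C = 0.163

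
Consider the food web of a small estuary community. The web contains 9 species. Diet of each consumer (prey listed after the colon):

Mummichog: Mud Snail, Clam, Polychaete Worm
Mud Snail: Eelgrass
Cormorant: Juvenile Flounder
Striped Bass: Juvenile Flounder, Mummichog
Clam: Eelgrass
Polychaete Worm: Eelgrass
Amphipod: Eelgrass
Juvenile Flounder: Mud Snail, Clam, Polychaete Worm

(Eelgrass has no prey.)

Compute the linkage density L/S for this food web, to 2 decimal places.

There are L = 13 links among S = 9 species.
L/S = 13/9 = 1.4444 ≈ 1.44.

L/S = 1.44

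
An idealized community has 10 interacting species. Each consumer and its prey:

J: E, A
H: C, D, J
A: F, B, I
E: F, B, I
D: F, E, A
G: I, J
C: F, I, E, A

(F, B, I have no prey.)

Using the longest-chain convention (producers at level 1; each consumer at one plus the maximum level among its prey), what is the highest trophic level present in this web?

4

Producers (level 1): F, B, I.
F → E → J → G gives G level 4.
No species has a prey at level 4, so no species reaches level 5.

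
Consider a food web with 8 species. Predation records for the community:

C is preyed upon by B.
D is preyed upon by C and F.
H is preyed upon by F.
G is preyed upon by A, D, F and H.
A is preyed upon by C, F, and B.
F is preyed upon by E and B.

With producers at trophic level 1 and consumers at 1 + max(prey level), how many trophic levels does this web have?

4

Producers (level 1): G.
G → D → C → B gives B level 4.
No species has a prey at level 4, so no species reaches level 5.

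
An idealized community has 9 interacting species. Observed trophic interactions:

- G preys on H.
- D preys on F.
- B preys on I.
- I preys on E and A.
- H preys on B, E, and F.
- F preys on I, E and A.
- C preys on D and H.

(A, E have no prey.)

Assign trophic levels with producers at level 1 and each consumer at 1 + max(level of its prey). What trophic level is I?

Trophic level 2

A is a producer → level 1.
I eats A (level 1); other prey at levels: E 1 → level 2.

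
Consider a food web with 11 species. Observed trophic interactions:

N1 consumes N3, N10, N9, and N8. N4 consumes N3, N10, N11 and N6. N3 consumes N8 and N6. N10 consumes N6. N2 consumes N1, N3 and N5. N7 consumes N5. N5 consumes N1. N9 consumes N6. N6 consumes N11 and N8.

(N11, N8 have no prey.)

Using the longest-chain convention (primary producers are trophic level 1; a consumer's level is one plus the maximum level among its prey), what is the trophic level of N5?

N11 is a producer → level 1.
N6 eats N11 (level 1); other prey at levels: N8 1 → level 2.
N10 eats N6 → level 3.
N1 eats N10 (level 3); other prey at levels: N8 1, N3 3, N9 3 → level 4.
N5 eats N1 → level 5.

Trophic level 5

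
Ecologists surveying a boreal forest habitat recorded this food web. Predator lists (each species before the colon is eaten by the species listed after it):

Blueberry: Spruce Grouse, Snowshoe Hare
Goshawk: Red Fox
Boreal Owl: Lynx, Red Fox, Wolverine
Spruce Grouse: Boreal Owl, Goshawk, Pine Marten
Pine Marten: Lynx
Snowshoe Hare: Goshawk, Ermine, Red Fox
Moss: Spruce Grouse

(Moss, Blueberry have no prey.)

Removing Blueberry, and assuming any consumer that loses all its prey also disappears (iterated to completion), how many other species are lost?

Remove Blueberry.
Round 1: Snowshoe Hare (all prey gone) → extinct.
Round 2: Ermine (all prey gone) → extinct.
No further losses. Total secondary extinctions: 2.

2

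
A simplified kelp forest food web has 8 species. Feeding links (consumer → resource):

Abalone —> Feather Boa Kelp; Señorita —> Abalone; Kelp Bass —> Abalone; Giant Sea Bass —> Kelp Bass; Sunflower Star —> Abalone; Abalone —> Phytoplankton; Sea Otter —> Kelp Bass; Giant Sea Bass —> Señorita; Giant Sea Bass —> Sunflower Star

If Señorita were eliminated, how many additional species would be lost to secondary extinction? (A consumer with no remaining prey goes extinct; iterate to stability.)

Remove Señorita.
Every predator of it retains at least one other prey: Giant Sea Bass still has Kelp Bass, Sunflower Star.
No consumer loses all prey, so no secondary extinctions occur.

0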